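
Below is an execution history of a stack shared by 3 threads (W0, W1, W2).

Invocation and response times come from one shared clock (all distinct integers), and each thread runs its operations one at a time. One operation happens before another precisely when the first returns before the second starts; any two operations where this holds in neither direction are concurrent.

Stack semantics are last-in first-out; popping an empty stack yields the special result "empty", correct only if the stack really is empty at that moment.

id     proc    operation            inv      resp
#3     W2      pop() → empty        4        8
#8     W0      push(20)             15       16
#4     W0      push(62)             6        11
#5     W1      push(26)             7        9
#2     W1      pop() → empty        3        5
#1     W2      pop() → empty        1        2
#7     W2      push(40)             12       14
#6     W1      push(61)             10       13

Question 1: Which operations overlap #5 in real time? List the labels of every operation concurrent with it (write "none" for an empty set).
concurrent with #5 ([7,9]): every op whose interval crosses 7..9
#1 [1,2]: before
#2 [3,5]: before
#3 [4,8]: concurrent
#4 [6,11]: concurrent
#6 [10,13]: after
#7 [12,14]: after
#8 [15,16]: after

#3, #4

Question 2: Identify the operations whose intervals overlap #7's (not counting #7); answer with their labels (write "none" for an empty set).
overlap test against #7 [12,14]: concurrent iff the interval meets 12..14
#1 [1,2]: before
#2 [3,5]: before
#3 [4,8]: before
#4 [6,11]: before
#5 [7,9]: before
#6 [10,13]: concurrent
#8 [15,16]: after

#6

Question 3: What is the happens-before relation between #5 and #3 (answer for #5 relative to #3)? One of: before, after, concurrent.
#5 spans [7,9], #3 spans [4,8]
the intervals overlap in both directions

concurrent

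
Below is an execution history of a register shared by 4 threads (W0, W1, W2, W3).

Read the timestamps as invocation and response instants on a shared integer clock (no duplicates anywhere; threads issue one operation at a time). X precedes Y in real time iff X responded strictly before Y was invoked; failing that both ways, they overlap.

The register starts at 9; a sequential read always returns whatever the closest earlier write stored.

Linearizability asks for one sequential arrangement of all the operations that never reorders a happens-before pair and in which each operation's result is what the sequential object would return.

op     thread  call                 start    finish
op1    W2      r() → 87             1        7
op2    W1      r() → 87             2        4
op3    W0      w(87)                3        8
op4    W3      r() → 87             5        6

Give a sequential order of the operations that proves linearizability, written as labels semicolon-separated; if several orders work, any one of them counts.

op3; op1; op2; op4

step 1: op3 w(87) — value 87
step 2: op1 r() → 87 — value 87
step 3: op2 r() → 87 — value 87
step 4: op4 r() → 87 — value 87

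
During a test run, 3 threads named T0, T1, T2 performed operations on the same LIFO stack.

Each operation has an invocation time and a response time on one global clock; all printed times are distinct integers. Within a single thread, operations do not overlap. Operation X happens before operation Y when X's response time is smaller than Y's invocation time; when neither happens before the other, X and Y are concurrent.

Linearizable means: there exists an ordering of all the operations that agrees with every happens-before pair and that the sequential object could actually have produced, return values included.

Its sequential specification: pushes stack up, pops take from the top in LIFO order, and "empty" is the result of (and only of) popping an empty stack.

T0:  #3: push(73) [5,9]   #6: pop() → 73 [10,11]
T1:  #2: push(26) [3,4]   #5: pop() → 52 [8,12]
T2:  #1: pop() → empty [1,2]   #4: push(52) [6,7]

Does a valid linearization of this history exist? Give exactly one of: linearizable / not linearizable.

a witness: #1, #2, #3, #4, #5, #6
after step 1 (#1 pop() → empty): stack <>
after step 2 (#2 push(26)): stack <26>
after step 3 (#3 push(73)): stack <26,73>
after step 4 (#4 push(52)): stack <26,73,52>
after step 5 (#5 pop() → 52): stack <26,73>
after step 6 (#6 pop() → 73): stack <26>

linearizable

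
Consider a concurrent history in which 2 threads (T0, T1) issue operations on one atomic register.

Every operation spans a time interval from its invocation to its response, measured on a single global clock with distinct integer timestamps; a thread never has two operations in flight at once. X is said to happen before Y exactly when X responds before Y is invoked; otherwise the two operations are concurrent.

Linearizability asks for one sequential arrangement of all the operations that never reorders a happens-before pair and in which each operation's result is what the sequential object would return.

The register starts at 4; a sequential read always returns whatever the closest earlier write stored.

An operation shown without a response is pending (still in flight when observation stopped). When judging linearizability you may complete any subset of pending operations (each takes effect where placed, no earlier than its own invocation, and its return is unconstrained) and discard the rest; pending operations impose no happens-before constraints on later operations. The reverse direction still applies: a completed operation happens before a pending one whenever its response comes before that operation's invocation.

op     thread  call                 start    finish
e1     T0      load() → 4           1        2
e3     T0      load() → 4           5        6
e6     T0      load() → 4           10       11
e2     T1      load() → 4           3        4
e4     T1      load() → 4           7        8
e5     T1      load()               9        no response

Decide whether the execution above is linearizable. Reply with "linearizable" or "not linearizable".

linearizable

a witness: e1, e2, e3, e4, e5, e6
step 1: e1 load() → 4 — value 4
step 2: e2 load() → 4 — value 4
step 3: e3 load() → 4 — value 4
step 4: e4 load() → 4 — value 4
step 5: e5 load() (pending, included) — value 4
step 6: e6 load() → 4 — value 4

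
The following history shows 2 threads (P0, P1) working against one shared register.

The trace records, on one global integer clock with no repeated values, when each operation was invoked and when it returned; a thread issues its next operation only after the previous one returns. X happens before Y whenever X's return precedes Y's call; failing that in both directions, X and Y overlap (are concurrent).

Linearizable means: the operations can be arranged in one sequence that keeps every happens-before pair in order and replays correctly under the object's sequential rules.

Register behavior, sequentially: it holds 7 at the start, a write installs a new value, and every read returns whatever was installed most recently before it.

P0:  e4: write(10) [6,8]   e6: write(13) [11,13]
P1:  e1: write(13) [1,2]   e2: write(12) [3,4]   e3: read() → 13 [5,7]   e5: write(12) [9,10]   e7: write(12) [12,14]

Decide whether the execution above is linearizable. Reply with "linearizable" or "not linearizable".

not linearizable

through event 6 a valid linearization exists; event 7 (e3 responding at time 7) ends that
the completed operations (3 total) allow one real-time order; the register replay rejects it
completion choices over the 1 pending operation (e4) were checked; none helps
one such order, e1, e2, e3 (pending dropped), breaks at step 3 where e3 read() → 13 is illegal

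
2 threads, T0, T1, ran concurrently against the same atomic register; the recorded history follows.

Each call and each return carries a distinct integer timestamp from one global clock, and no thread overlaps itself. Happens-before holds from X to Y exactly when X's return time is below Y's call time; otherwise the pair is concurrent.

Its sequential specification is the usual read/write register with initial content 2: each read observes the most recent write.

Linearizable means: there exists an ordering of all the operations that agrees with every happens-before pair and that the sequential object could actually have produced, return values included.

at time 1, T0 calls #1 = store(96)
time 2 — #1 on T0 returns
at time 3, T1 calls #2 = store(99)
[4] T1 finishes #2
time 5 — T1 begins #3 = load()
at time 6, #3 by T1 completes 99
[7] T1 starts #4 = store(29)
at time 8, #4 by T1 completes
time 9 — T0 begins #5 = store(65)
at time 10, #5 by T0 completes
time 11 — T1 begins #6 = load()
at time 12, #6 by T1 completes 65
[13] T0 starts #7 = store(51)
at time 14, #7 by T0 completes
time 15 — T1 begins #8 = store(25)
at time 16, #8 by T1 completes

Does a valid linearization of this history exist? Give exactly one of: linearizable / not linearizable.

linearizable

witness order: #1, #2, #3, #4, #5, #6, #7, #8
step 1: #1 store(96) — value 96
step 2: #2 store(99) — value 99
step 3: #3 load() → 99 — value 99
step 4: #4 store(29) — value 29
step 5: #5 store(65) — value 65
step 6: #6 load() → 65 — value 65
step 7: #7 store(51) — value 51
step 8: #8 store(25) — value 25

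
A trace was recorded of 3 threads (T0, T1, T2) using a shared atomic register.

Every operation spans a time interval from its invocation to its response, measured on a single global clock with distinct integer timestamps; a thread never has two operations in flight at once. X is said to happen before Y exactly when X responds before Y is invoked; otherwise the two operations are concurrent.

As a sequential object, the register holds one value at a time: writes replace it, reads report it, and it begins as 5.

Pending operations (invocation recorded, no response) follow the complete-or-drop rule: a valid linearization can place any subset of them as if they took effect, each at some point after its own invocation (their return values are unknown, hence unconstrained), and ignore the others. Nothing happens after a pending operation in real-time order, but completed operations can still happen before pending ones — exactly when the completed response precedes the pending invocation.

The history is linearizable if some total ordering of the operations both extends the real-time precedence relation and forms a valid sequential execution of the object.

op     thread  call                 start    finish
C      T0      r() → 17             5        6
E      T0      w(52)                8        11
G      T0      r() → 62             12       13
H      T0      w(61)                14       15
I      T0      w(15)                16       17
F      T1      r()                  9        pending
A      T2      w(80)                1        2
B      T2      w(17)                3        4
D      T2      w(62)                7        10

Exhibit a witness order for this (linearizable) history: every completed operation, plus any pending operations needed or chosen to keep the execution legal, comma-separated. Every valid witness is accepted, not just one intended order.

A, B, C, E, D, F, G, H, I

1. A w(80), leaving value 80
2. B w(17), leaving value 17
3. C r() → 17, leaving value 17
4. E w(52), leaving value 52
5. D w(62), leaving value 62
6. F r() (pending, included), leaving value 62
7. G r() → 62, leaving value 62
8. H w(61), leaving value 61
9. I w(15), leaving value 15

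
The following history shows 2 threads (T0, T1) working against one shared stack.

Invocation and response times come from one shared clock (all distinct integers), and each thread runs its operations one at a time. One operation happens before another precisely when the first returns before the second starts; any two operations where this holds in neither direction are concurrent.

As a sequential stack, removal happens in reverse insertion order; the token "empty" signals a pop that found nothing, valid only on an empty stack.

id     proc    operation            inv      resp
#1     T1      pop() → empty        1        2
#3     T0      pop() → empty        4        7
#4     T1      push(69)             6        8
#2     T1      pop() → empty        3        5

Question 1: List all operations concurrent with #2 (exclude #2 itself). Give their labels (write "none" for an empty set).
#2 spans [3,5]; an op avoiding the whole window 3..5 is ordered, any other is concurrent
#1 [1,2]: before
#3 [4,7]: concurrent
#4 [6,8]: after

#3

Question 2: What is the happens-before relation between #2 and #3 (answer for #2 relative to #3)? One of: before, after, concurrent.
#2 spans [3,5], #3 spans [4,7]
the intervals overlap in both directions

concurrent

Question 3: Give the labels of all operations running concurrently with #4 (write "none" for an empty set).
#4 runs from 6 to 8; window-overlapping ops are concurrent
#1 [1,2]: before
#2 [3,5]: before
#3 [4,7]: concurrent

#3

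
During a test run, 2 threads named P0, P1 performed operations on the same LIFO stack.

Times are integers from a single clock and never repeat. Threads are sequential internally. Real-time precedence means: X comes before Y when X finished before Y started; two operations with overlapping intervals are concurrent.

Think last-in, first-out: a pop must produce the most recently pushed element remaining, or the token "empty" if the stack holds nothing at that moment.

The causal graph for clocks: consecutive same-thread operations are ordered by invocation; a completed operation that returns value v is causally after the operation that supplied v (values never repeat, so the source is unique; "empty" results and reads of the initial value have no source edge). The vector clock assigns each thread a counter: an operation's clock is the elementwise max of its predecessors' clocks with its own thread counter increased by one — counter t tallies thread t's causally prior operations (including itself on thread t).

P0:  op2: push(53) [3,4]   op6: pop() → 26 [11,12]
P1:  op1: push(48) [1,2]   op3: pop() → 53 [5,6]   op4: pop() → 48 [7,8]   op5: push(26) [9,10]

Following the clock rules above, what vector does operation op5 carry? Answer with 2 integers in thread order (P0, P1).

(1, 4)

VC(op1, invoked at 1): no causal predecessors; +1 on P1 → (0, 1)
VC(op2, invoked at 3): no causal predecessors; +1 on P0 → (1, 0)
merge at op3 (invoked 5): VC(op1)=(0, 1), VC(op2)=(1, 0), own-thread bump on P1 → (1, 2)
merge at op4 (invoked 7): VC(op1)=(0, 1), VC(op3)=(1, 2), own-thread bump on P1 → (1, 3)
merge at op5 (invoked 9): VC(op4)=(1, 3), own-thread bump on P1 → (1, 4)
merge at op6 (invoked 11): VC(op2)=(1, 0), VC(op5)=(1, 4), own-thread bump on P0 → (2, 4)
target: VC(op5) = (1, 4)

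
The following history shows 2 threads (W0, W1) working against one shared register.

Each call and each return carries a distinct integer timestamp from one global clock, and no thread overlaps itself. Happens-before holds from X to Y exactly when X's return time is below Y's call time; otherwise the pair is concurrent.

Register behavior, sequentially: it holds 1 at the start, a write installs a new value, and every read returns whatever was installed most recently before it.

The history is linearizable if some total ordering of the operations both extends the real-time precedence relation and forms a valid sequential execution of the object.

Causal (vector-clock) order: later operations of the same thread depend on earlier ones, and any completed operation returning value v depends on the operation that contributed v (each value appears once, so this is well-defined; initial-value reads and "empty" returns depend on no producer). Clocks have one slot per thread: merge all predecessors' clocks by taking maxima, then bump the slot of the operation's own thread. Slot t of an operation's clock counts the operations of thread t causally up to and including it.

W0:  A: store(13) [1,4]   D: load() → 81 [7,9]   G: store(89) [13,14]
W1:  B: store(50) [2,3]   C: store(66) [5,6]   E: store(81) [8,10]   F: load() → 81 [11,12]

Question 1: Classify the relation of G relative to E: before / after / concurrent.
G spans [13,14], E spans [8,10]
resp(E)=10 < inv(G)=13

after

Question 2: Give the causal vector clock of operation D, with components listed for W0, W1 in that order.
VC(B, invoked at 2): no causal predecessors; +1 on W1 → (0, 1)
VC(A, invoked at 1): no causal predecessors; +1 on W0 → (1, 0)
from VC(B)=(0, 1), C (invoked 5) maxes components and bumps W1 → (0, 2)
from VC(C)=(0, 2), E (invoked 8) maxes components and bumps W1 → (0, 3)
from VC(E)=(0, 3), F (invoked 11) maxes components and bumps W1 → (0, 4)
from VC(A)=(1, 0), VC(E)=(0, 3), D (invoked 7) maxes components and bumps W0 → (2, 3)
from VC(D)=(2, 3), G (invoked 13) maxes components and bumps W0 → (3, 3)
target: VC(D) = (2, 3)

(2, 3)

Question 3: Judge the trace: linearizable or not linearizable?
witness order: A, B, C, E, D, F, G
step 1: A store(13) — value 13
step 2: B store(50) — value 50
step 3: C store(66) — value 66
step 4: E store(81) — value 81
step 5: D load() → 81 — value 81
step 6: F load() → 81 — value 81
step 7: G store(89) — value 89

linearizable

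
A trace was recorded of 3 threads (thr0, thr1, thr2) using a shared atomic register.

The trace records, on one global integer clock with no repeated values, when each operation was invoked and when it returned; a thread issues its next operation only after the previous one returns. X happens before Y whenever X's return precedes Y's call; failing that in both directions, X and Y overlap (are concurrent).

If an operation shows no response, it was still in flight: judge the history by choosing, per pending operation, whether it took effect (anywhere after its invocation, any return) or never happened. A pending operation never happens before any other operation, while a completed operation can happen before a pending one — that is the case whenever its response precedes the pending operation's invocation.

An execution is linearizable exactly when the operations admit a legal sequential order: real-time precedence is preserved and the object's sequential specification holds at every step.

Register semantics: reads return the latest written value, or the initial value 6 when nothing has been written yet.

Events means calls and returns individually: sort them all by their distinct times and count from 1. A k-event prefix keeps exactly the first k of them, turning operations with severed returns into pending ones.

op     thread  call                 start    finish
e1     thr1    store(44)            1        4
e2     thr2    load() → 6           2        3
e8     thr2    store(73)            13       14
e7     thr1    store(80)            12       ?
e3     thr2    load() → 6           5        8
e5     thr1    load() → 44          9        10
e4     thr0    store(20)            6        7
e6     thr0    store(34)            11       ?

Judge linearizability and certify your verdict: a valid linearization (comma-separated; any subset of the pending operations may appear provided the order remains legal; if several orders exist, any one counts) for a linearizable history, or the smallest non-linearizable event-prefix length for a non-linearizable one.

not linearizable — minimal violating prefix: 8 events

the violation lands at event 8, e3's response at time 8: events 1..7 linearize, events 1..8 do not
real-time-consistent orders of the 4 completed operations: 4 — all fail the atomic register replay
for example e1, e2, e3, e4 fails at step 2: e2 load() → 6 is not legal there
for example e1, e2, e4, e3 fails at step 2: e2 load() → 6 is not legal there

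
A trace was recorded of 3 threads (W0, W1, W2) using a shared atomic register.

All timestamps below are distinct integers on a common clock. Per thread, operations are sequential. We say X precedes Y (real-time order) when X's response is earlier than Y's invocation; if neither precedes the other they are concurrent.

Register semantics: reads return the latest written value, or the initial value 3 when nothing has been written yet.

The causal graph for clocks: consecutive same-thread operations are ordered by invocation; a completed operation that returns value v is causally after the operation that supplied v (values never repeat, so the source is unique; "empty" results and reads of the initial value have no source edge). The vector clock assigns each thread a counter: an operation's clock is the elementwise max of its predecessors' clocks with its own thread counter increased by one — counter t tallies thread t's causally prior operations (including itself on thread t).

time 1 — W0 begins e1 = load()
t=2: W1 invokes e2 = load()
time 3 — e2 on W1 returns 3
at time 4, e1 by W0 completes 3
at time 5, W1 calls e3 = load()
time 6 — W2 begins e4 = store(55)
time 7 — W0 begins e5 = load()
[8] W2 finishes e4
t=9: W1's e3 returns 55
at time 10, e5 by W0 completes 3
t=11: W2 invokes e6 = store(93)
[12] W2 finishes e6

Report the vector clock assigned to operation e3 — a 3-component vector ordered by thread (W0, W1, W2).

root op e4, invoked 6: fresh clock plus W2's own tick → (0, 0, 1)
root op e2, invoked 2: fresh clock plus W1's own tick → (0, 1, 0)
root op e1, invoked 1: fresh clock plus W0's own tick → (1, 0, 0)
e6, invoked 11, takes VC(e4)=(0, 0, 1) under max, adds 1 for W2 → (0, 0, 2)
e5, invoked 7, takes VC(e1)=(1, 0, 0) under max, adds 1 for W0 → (2, 0, 0)
e3, invoked 5, takes VC(e2)=(0, 1, 0), VC(e4)=(0, 0, 1) under max, adds 1 for W1 → (0, 2, 1)
target: VC(e3) = (0, 2, 1)

(0, 2, 1)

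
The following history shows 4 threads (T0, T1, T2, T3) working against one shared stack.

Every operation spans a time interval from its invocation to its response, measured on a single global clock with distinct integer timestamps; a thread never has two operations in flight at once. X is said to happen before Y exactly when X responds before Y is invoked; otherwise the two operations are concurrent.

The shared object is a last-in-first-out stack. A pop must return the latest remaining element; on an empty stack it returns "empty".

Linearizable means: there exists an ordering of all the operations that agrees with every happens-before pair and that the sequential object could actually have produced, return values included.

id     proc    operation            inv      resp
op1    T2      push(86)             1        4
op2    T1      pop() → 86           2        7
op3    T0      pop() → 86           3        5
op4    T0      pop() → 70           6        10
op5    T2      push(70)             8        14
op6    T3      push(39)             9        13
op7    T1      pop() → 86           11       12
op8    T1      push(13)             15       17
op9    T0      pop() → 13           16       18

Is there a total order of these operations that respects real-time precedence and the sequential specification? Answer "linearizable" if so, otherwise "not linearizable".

already the first 7 events (up to op2's response at time 7) admit no linearization; the first 6 still do
6 orders of the 3 completed stack ops respect real time; none is legal
every completion of the 1 pending operation (op4) was checked; none linearizes
one such order, op1, op2, op3 (pending dropped), breaks at step 3 where op3 pop() → 86 is illegal
one such order, op1, op3, op2 (pending dropped), breaks at step 3 where op2 pop() → 86 is illegal

not linearizable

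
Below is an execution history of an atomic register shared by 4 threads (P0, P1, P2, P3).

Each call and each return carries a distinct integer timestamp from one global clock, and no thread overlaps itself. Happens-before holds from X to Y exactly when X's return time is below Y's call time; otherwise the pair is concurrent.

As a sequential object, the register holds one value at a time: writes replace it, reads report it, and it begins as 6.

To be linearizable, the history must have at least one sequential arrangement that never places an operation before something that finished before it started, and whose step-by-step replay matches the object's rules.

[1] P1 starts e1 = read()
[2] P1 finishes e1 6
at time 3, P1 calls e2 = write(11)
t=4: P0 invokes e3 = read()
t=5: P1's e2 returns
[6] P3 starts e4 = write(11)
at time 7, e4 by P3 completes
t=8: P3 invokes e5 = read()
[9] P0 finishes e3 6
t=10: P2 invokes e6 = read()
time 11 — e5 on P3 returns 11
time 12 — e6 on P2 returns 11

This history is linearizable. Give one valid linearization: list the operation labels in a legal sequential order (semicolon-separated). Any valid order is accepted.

e1; e3; e2; e4; e5; e6

1. e1 read() → 6, leaving value 6
2. e3 read() → 6, leaving value 6
3. e2 write(11), leaving value 11
4. e4 write(11), leaving value 11
5. e5 read() → 11, leaving value 11
6. e6 read() → 11, leaving value 11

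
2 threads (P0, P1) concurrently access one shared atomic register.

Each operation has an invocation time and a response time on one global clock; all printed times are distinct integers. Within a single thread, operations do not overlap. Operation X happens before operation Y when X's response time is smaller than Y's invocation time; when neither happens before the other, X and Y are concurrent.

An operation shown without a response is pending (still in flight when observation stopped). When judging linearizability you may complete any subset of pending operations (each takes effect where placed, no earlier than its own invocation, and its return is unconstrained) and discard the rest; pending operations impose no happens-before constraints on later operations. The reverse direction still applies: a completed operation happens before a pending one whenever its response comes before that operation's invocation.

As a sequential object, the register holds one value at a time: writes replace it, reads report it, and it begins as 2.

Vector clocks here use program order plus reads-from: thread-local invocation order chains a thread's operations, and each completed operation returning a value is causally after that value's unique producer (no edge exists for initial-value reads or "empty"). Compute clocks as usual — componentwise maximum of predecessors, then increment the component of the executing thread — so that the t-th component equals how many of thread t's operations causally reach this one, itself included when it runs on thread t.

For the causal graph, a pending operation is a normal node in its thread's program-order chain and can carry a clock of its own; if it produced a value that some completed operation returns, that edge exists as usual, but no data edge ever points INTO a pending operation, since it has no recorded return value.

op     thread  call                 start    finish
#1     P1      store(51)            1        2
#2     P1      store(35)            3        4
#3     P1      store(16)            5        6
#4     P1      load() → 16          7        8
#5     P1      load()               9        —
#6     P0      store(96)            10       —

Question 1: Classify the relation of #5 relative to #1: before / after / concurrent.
Answer: after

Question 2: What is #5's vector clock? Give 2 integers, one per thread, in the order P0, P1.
Answer: (0, 5)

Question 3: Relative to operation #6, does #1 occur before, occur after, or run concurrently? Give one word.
Answer: before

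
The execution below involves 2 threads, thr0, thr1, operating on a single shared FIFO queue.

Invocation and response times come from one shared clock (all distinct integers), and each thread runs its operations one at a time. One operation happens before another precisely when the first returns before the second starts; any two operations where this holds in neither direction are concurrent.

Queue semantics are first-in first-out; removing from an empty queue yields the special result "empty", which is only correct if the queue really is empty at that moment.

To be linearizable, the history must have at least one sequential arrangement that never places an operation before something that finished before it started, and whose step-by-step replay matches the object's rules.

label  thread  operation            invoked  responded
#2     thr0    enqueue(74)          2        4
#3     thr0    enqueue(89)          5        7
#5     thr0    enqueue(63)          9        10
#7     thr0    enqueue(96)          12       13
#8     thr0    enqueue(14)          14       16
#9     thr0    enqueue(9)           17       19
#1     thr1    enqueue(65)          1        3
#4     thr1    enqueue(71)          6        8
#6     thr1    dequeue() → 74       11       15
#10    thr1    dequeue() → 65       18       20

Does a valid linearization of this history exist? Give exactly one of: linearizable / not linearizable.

linearizable

witness order: #2, #1, #3, #4, #5, #6, #7, #8, #9, #10
1. #2 enqueue(74), leaving queue <74>
2. #1 enqueue(65), leaving queue <74,65>
3. #3 enqueue(89), leaving queue <74,65,89>
4. #4 enqueue(71), leaving queue <74,65,89,71>
5. #5 enqueue(63), leaving queue <74,65,89,71,63>
6. #6 dequeue() → 74, leaving queue <65,89,71,63>
7. #7 enqueue(96), leaving queue <65,89,71,63,96>
8. #8 enqueue(14), leaving queue <65,89,71,63,96,14>
9. #9 enqueue(9), leaving queue <65,89,71,63,96,14,9>
10. #10 dequeue() → 65, leaving queue <89,71,63,96,14,9>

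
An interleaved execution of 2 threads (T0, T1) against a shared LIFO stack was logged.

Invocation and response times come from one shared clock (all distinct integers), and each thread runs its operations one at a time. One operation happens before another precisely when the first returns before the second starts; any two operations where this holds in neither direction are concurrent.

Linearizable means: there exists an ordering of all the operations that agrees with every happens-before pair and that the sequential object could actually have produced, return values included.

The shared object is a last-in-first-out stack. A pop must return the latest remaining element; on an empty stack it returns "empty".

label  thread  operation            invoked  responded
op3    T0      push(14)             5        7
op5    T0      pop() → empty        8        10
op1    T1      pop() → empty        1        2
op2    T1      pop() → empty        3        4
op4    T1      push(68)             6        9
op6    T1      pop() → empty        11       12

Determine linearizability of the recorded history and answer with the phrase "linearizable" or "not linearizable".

the violation lands at event 10, op5's response at time 10: events 1..9 linearize, events 1..10 do not
3 orders of the 5 completed LIFO stack ops respect real time; none is legal
take op1, op2, op3, op4, op5: step 5 already fails, because op5 pop() → empty cannot occur there
take op1, op2, op3, op5, op4: step 4 already fails, because op5 pop() → empty cannot occur there

not linearizable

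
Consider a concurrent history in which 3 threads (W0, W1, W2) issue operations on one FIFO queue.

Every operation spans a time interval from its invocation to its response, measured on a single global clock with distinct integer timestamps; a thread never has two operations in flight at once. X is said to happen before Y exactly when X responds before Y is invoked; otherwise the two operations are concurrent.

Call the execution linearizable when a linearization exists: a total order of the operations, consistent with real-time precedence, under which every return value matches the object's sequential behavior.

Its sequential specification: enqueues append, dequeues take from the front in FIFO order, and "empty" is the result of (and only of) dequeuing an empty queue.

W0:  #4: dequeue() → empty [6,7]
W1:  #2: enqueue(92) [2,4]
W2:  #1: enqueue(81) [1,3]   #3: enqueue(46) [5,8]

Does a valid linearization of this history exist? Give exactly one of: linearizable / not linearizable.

not linearizable

already the first 7 events (up to #4's response at time 7) admit no linearization; the first 6 still do
every one of the 2 real-time-consistent orders over 3 completed FIFO queue ops fails the sequential spec
no escape via the 1 pending operation (#3): every completion choice fails
take #1, #2, #4 (pending dropped): step 3 already fails, because #4 dequeue() → empty cannot occur there
take #2, #1, #4 (pending dropped): step 3 already fails, because #4 dequeue() → empty cannot occur there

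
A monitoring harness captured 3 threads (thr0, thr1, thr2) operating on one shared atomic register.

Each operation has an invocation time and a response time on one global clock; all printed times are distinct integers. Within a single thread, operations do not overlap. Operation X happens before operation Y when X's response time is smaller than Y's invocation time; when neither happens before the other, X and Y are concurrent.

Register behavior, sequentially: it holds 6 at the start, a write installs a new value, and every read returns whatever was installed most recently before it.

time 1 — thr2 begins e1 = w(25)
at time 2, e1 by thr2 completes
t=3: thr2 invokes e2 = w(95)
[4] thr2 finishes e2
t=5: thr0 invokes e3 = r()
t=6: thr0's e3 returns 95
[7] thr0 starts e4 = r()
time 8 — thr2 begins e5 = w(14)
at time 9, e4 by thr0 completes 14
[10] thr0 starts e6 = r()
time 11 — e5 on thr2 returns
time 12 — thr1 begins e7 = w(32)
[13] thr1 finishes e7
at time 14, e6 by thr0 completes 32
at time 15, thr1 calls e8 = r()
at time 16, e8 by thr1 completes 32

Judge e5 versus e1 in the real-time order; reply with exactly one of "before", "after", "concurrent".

e5 spans [8,11], e1 spans [1,2]
resp(e1)=2 < inv(e5)=8

after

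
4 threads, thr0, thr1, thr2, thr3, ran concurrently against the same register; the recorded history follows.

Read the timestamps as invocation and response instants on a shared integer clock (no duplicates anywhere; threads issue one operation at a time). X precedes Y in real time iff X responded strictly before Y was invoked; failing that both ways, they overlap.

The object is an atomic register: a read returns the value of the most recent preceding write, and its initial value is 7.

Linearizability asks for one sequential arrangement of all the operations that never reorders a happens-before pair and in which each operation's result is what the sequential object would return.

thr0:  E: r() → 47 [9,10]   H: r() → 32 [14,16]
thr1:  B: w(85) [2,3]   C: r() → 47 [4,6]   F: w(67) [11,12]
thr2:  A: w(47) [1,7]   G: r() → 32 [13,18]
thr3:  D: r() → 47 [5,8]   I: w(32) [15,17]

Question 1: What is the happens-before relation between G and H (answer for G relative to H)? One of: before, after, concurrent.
G spans [13,18], H spans [14,16]
the intervals overlap in both directions

concurrent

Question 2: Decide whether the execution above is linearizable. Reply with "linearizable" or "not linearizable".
a witness: B, A, C, D, E, F, I, G, H
1. B w(85), leaving value 85
2. A w(47), leaving value 47
3. C r() → 47, leaving value 47
4. D r() → 47, leaving value 47
5. E r() → 47, leaving value 47
6. F w(67), leaving value 67
7. I w(32), leaving value 32
8. G r() → 32, leaving value 32
9. H r() → 32, leaving value 32

linearizable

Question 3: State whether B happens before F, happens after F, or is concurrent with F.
B spans [2,3], F spans [11,12]
resp(B)=3 < inv(F)=11

before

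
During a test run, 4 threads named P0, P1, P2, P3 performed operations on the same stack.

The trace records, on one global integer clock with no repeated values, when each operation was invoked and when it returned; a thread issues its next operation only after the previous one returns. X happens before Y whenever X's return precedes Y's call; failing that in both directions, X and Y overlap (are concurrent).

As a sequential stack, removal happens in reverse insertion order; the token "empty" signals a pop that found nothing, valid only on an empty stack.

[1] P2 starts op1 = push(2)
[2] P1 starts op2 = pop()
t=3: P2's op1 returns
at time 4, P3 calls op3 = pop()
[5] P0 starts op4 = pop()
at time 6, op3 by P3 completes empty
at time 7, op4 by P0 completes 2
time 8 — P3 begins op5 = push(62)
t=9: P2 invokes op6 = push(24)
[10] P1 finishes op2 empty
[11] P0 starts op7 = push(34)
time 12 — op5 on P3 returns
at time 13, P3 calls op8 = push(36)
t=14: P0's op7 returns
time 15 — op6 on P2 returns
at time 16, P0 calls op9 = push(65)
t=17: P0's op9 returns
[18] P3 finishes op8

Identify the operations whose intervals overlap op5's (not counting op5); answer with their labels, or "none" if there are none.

overlap test against op5 [8,12]: concurrent iff the interval meets 8..12
op1 [1,3]: before
op2 [2,10]: concurrent
op3 [4,6]: before
op4 [5,7]: before
op6 [9,15]: concurrent
op7 [11,14]: concurrent
op8 [13,18]: after
op9 [16,17]: after

op2, op6, op7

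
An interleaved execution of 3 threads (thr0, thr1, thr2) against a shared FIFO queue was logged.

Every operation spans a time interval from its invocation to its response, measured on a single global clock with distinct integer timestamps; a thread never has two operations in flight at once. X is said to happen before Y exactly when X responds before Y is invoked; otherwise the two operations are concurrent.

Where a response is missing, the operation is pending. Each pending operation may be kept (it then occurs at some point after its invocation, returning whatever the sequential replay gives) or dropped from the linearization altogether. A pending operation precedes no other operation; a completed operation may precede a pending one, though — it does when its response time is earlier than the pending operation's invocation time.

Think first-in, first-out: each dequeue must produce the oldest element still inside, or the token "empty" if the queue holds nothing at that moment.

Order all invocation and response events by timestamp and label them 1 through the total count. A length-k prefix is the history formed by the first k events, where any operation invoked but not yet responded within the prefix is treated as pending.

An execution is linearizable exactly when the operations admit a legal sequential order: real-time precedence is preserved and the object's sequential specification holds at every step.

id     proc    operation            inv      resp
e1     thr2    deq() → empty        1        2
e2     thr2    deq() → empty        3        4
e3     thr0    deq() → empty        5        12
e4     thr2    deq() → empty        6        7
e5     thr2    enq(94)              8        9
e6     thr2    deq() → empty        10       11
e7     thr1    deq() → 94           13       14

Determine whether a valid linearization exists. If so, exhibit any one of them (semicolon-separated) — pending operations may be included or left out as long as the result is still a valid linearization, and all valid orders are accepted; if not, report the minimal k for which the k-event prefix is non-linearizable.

not linearizable — minimal violating prefix: 12 events

through event 11 a valid linearization exists; event 12 (e3 responding at time 12) ends that
checked exhaustively: 4 real-time-consistent orders of 6 completed operations, zero legal FIFO queue replays
one such order, e1, e2, e3, e4, e5, e6, breaks at step 6 where e6 deq() → empty is illegal
one such order, e1, e2, e4, e3, e5, e6, breaks at step 6 where e6 deq() → empty is illegal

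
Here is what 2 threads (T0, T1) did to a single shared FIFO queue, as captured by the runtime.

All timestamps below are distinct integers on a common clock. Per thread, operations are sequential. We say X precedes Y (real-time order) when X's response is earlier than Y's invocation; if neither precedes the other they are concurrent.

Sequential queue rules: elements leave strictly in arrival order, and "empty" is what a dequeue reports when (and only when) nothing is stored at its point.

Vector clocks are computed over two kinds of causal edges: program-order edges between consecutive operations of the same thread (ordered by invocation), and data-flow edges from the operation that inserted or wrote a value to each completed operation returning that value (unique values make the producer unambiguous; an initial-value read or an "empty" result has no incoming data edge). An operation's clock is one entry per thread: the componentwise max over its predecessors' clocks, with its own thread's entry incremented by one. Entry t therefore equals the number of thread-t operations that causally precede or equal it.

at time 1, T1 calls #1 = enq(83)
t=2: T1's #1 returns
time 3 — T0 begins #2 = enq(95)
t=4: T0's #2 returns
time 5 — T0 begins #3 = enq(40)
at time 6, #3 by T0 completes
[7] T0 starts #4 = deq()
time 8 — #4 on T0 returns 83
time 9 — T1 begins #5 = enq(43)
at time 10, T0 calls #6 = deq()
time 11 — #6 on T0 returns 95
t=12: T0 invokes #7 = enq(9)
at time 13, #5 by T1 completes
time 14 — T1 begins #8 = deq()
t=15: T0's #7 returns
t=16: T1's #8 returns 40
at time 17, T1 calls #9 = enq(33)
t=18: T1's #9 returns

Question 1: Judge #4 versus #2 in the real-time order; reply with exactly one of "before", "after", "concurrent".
after

#4 spans [7,8], #2 spans [3,4]
resp(#2)=4 < inv(#4)=7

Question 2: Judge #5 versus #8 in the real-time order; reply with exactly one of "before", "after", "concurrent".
before

#5 spans [9,13], #8 spans [14,16]
resp(#5)=13 < inv(#8)=14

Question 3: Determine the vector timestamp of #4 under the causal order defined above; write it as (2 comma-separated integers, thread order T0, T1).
(3, 1)

invoked at 1, #1 has no predecessors; its own T1 bump gives (0, 1)
invoked at 3, #2 has no predecessors; its own T0 bump gives (1, 0)
#5 (invocation 9): componentwise max over VC(#1)=(0, 1), +1 at T1, giving (0, 2)
#3 (invocation 5): componentwise max over VC(#2)=(1, 0), +1 at T0, giving (2, 0)
#4 (invocation 7): componentwise max over VC(#1)=(0, 1), VC(#3)=(2, 0), +1 at T0, giving (3, 1)
#8 (invocation 14): componentwise max over VC(#3)=(2, 0), VC(#5)=(0, 2), +1 at T1, giving (2, 3)
#6 (invocation 10): componentwise max over VC(#2)=(1, 0), VC(#4)=(3, 1), +1 at T0, giving (4, 1)
#9 (invocation 17): componentwise max over VC(#8)=(2, 3), +1 at T1, giving (2, 4)
#7 (invocation 12): componentwise max over VC(#6)=(4, 1), +1 at T0, giving (5, 1)
target: VC(#4) = (3, 1)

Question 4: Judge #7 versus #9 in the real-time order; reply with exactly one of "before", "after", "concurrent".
before

#7 spans [12,15], #9 spans [17,18]
resp(#7)=15 < inv(#9)=17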